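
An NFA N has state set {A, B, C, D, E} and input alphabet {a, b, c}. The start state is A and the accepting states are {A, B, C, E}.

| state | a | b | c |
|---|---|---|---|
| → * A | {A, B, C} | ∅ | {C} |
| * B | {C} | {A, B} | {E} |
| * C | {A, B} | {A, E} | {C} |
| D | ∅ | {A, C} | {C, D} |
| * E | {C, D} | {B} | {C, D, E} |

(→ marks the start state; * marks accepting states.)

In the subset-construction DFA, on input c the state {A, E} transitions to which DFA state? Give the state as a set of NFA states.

δ(A,c) = {C}; δ(E,c) = {C, D, E}.
Union: {C, D, E}.

{C, D, E}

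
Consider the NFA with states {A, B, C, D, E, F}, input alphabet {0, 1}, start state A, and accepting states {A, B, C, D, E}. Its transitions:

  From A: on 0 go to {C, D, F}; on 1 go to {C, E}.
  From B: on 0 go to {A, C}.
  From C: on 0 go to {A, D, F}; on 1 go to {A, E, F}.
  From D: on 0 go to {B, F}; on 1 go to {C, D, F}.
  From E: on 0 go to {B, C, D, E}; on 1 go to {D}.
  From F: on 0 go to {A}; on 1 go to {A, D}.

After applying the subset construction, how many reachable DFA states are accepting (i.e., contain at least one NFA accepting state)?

8

Start state of the DFA: {A}.
{A} --0--> {C, D, F}  [new]
{A} --1--> {C, E}  [new]
{C, D, F} --0--> {A, B, D, F}  [new]
{C, D, F} --1--> {A, C, D, E, F}  [new]
{C, E} --0--> {A, B, C, D, E, F}  [new]
{C, E} --1--> {A, D, E, F}  [new]
{A, B, D, F} --0--> {A, B, C, D, F}  [new]
{A, B, D, F} --1--> {A, C, D, E, F}  [seen]
{A, C, D, E, F} --0--> {A, B, C, D, E, F}  [seen]
{A, C, D, E, F} --1--> {A, C, D, E, F}  [seen]
{A, B, C, D, E, F} --0--> {A, B, C, D, E, F}  [seen]
{A, B, C, D, E, F} --1--> {A, C, D, E, F}  [seen]
{A, D, E, F} --0--> {A, B, C, D, E, F}  [seen]
{A, D, E, F} --1--> {A, C, D, E, F}  [seen]
{A, B, C, D, F} --0--> {A, B, C, D, F}  [seen]
{A, B, C, D, F} --1--> {A, C, D, E, F}  [seen]
Reachable DFA states: {A}, {C, D, F}, {C, E}, {A, B, D, F}, {A, C, D, E, F}, {A, B, C, D, E, F}, {A, D, E, F}, {A, B, C, D, F}.
Accepting DFA states (contain an NFA accepting state): {A}, {C, D, F}, {C, E}, {A, B, D, F}, {A, C, D, E, F}, {A, B, C, D, E, F}, {A, D, E, F}, {A, B, C, D, F}.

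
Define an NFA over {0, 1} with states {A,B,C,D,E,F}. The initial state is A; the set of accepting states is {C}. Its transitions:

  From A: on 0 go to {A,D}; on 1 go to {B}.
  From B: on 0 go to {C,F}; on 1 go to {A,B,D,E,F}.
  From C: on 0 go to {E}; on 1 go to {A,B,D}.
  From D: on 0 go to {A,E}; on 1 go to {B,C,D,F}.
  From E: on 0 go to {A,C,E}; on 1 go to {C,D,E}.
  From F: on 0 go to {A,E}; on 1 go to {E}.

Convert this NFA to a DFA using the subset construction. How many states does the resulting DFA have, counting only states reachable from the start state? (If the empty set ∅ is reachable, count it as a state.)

Start state of the DFA: {A}.
{A} --0--> {A,D}  [new]
{A} --1--> {B}  [new]
{A,D} --0--> {A,D,E}  [new]
{A,D} --1--> {B,C,D,F}  [new]
{B} --0--> {C,F}  [new]
{B} --1--> {A,B,D,E,F}  [new]
{A,D,E} --0--> {A,C,D,E}  [new]
{A,D,E} --1--> {B,C,D,E,F}  [new]
{B,C,D,F} --0--> {A,C,E,F}  [new]
{B,C,D,F} --1--> {A,B,C,D,E,F}  [new]
{C,F} --0--> {A,E}  [new]
{C,F} --1--> {A,B,D,E}  [new]
{A,B,D,E,F} --0--> {A,C,D,E,F}  [new]
{A,B,D,E,F} --1--> {A,B,C,D,E,F}  [seen]
{A,C,D,E} --0--> {A,C,D,E}  [seen]
{A,C,D,E} --1--> {A,B,C,D,E,F}  [seen]
{B,C,D,E,F} --0--> {A,C,E,F}  [seen]
{B,C,D,E,F} --1--> {A,B,C,D,E,F}  [seen]
{A,C,E,F} --0--> {A,C,D,E}  [seen]
{A,C,E,F} --1--> {A,B,C,D,E}  [new]
{A,B,C,D,E,F} --0--> {A,C,D,E,F}  [seen]
{A,B,C,D,E,F} --1--> {A,B,C,D,E,F}  [seen]
{A,E} --0--> {A,C,D,E}  [seen]
{A,E} --1--> {B,C,D,E}  [new]
{A,B,D,E} --0--> {A,C,D,E,F}  [seen]
{A,B,D,E} --1--> {A,B,C,D,E,F}  [seen]
{A,C,D,E,F} --0--> {A,C,D,E}  [seen]
{A,C,D,E,F} --1--> {A,B,C,D,E,F}  [seen]
{A,B,C,D,E} --0--> {A,C,D,E,F}  [seen]
{A,B,C,D,E} --1--> {A,B,C,D,E,F}  [seen]
{B,C,D,E} --0--> {A,C,E,F}  [seen]
{B,C,D,E} --1--> {A,B,C,D,E,F}  [seen]
Reachable DFA states: {A}, {A,D}, {B}, {A,D,E}, {B,C,D,F}, {C,F}, {A,B,D,E,F}, {A,C,D,E}, {B,C,D,E,F}, {A,C,E,F}, {A,B,C,D,E,F}, {A,E}, {A,B,D,E}, {A,C,D,E,F}, {A,B,C,D,E}, {B,C,D,E}.

16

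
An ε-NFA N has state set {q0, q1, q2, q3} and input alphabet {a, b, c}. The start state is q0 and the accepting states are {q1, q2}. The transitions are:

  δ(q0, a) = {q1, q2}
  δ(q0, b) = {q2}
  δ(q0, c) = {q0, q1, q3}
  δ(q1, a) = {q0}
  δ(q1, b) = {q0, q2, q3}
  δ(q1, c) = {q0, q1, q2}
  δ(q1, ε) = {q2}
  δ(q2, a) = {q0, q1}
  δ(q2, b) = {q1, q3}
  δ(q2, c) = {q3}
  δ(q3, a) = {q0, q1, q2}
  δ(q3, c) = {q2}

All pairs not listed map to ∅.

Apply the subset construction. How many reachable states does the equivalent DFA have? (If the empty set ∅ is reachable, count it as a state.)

8

Start state of the DFA: {q0} (ε-closure of the NFA start).
{q0} --a--> {q1, q2}  [new]
{q0} --b--> {q2}  [new]
{q0} --c--> {q0, q1, q2, q3}  [new]
{q1, q2} --a--> {q0, q1, q2}  [new]
{q1, q2} --b--> {q0, q1, q2, q3}  [seen]
{q1, q2} --c--> {q0, q1, q2, q3}  [seen]
{q2} --a--> {q0, q1, q2}  [seen]
{q2} --b--> {q1, q2, q3}  [new]
{q2} --c--> {q3}  [new]
{q0, q1, q2, q3} --a--> {q0, q1, q2}  [seen]
{q0, q1, q2, q3} --b--> {q0, q1, q2, q3}  [seen]
{q0, q1, q2, q3} --c--> {q0, q1, q2, q3}  [seen]
{q0, q1, q2} --a--> {q0, q1, q2}  [seen]
{q0, q1, q2} --b--> {q0, q1, q2, q3}  [seen]
{q0, q1, q2} --c--> {q0, q1, q2, q3}  [seen]
{q1, q2, q3} --a--> {q0, q1, q2}  [seen]
{q1, q2, q3} --b--> {q0, q1, q2, q3}  [seen]
{q1, q2, q3} --c--> {q0, q1, q2, q3}  [seen]
{q3} --a--> {q0, q1, q2}  [seen]
{q3} --b--> ∅  [new]
{q3} --c--> {q2}  [seen]
∅ --a--> ∅  [seen]
∅ --b--> ∅  [seen]
∅ --c--> ∅  [seen]
Reachable DFA states: {q0}, {q1, q2}, {q2}, {q0, q1, q2, q3}, {q0, q1, q2}, {q1, q2, q3}, {q3}, ∅.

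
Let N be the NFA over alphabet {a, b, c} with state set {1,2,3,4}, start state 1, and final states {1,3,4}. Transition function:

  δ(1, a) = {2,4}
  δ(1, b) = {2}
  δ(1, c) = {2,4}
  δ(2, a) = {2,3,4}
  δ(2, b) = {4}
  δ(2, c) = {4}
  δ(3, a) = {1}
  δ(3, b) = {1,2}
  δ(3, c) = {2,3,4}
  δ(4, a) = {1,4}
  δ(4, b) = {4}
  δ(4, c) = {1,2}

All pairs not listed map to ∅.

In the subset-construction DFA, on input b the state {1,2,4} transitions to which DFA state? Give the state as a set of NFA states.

{2,4}

δ(1,b) = {2}; δ(2,b) = {4}; δ(4,b) = {4}.
Union: {2,4}.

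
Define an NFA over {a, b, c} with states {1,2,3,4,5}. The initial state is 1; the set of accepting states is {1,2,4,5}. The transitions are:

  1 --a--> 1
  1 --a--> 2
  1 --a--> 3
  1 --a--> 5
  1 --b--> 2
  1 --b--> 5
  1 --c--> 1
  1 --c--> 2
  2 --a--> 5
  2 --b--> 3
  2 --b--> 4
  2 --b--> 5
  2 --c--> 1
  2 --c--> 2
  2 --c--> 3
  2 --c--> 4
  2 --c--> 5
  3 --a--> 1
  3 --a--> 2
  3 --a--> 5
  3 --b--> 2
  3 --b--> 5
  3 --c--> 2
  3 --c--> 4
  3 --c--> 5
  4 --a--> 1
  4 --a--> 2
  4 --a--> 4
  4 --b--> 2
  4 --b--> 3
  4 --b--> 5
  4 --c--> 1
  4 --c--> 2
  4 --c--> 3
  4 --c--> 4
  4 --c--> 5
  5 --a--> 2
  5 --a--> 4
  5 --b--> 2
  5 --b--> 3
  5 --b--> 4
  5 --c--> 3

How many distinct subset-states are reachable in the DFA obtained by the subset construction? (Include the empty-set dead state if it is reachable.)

8

Start state of the DFA: {1}.
{1} --a--> {1,2,3,5}  [new]
{1} --b--> {2,5}  [new]
{1} --c--> {1,2}  [new]
{1,2,3,5} --a--> {1,2,3,4,5}  [new]
{1,2,3,5} --b--> {2,3,4,5}  [new]
{1,2,3,5} --c--> {1,2,3,4,5}  [seen]
{2,5} --a--> {2,4,5}  [new]
{2,5} --b--> {2,3,4,5}  [seen]
{2,5} --c--> {1,2,3,4,5}  [seen]
{1,2} --a--> {1,2,3,5}  [seen]
{1,2} --b--> {2,3,4,5}  [seen]
{1,2} --c--> {1,2,3,4,5}  [seen]
{1,2,3,4,5} --a--> {1,2,3,4,5}  [seen]
{1,2,3,4,5} --b--> {2,3,4,5}  [seen]
{1,2,3,4,5} --c--> {1,2,3,4,5}  [seen]
{2,3,4,5} --a--> {1,2,4,5}  [new]
{2,3,4,5} --b--> {2,3,4,5}  [seen]
{2,3,4,5} --c--> {1,2,3,4,5}  [seen]
{2,4,5} --a--> {1,2,4,5}  [seen]
{2,4,5} --b--> {2,3,4,5}  [seen]
{2,4,5} --c--> {1,2,3,4,5}  [seen]
{1,2,4,5} --a--> {1,2,3,4,5}  [seen]
{1,2,4,5} --b--> {2,3,4,5}  [seen]
{1,2,4,5} --c--> {1,2,3,4,5}  [seen]
Reachable DFA states: {1}, {1,2,3,5}, {2,5}, {1,2}, {1,2,3,4,5}, {2,3,4,5}, {2,4,5}, {1,2,4,5}.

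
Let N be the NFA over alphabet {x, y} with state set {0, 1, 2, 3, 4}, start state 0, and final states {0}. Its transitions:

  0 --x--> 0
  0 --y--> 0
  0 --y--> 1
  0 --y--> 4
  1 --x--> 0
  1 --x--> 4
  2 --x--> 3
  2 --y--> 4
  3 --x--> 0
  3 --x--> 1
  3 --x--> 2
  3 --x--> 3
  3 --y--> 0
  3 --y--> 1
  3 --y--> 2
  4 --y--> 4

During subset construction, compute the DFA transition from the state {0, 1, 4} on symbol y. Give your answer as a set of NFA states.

δ(0,y) = {0, 1, 4}; δ(1,y) = ∅; δ(4,y) = {4}.
Union: {0, 1, 4}.

{0, 1, 4}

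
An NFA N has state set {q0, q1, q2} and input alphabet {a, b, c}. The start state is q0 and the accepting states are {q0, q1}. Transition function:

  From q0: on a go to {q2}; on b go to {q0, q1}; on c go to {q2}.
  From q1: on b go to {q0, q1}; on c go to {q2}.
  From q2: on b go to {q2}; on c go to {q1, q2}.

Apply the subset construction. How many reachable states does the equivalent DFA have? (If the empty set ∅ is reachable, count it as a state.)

Start state of the DFA: {q0}.
{q0} --a--> {q2}  [new]
{q0} --b--> {q0, q1}  [new]
{q0} --c--> {q2}  [seen]
{q2} --a--> ∅  [new]
{q2} --b--> {q2}  [seen]
{q2} --c--> {q1, q2}  [new]
{q0, q1} --a--> {q2}  [seen]
{q0, q1} --b--> {q0, q1}  [seen]
{q0, q1} --c--> {q2}  [seen]
∅ --a--> ∅  [seen]
∅ --b--> ∅  [seen]
∅ --c--> ∅  [seen]
{q1, q2} --a--> ∅  [seen]
{q1, q2} --b--> {q0, q1, q2}  [new]
{q1, q2} --c--> {q1, q2}  [seen]
{q0, q1, q2} --a--> {q2}  [seen]
{q0, q1, q2} --b--> {q0, q1, q2}  [seen]
{q0, q1, q2} --c--> {q1, q2}  [seen]
Reachable DFA states: {q0}, {q2}, {q0, q1}, ∅, {q1, q2}, {q0, q1, q2}.

6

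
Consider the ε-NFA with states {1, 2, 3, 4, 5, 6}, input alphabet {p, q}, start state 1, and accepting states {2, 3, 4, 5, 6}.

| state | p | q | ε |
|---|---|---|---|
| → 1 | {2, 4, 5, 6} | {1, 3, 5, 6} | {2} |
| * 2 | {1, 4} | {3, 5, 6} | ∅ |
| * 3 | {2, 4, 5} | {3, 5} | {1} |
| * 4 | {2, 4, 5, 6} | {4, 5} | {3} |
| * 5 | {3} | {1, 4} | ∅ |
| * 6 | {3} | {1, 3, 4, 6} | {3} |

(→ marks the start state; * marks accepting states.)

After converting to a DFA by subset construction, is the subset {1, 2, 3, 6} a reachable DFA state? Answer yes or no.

no

Start state of the DFA: {1, 2} (ε-closure of the NFA start).
{1, 2} --p--> {1, 2, 3, 4, 5, 6}  [new]
{1, 2} --q--> {1, 2, 3, 5, 6}  [new]
{1, 2, 3, 4, 5, 6} --p--> {1, 2, 3, 4, 5, 6}  [seen]
{1, 2, 3, 4, 5, 6} --q--> {1, 2, 3, 4, 5, 6}  [seen]
{1, 2, 3, 5, 6} --p--> {1, 2, 3, 4, 5, 6}  [seen]
{1, 2, 3, 5, 6} --q--> {1, 2, 3, 4, 5, 6}  [seen]
Reachable DFA states: {1, 2}, {1, 2, 3, 4, 5, 6}, {1, 2, 3, 5, 6}.
{1, 2, 3, 6} is not among them.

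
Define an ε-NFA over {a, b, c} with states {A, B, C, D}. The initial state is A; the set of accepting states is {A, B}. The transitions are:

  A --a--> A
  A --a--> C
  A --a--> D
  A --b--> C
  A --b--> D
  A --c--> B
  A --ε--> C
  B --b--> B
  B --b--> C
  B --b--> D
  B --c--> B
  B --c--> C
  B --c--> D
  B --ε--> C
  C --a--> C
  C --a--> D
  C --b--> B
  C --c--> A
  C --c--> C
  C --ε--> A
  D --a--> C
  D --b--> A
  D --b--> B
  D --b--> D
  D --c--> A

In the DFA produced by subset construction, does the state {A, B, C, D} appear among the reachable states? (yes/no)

yes

Start state of the DFA: {A, C} (ε-closure of the NFA start).
{A, C} --a--> {A, C, D}  [new]
{A, C} --b--> {A, B, C, D}  [new]
{A, C} --c--> {A, B, C}  [new]
{A, C, D} --a--> {A, C, D}  [seen]
{A, C, D} --b--> {A, B, C, D}  [seen]
{A, C, D} --c--> {A, B, C}  [seen]
{A, B, C, D} --a--> {A, C, D}  [seen]
{A, B, C, D} --b--> {A, B, C, D}  [seen]
{A, B, C, D} --c--> {A, B, C, D}  [seen]
{A, B, C} --a--> {A, C, D}  [seen]
{A, B, C} --b--> {A, B, C, D}  [seen]
{A, B, C} --c--> {A, B, C, D}  [seen]
Reachable DFA states: {A, C}, {A, C, D}, {A, B, C, D}, {A, B, C}.
{A, B, C, D} is among them.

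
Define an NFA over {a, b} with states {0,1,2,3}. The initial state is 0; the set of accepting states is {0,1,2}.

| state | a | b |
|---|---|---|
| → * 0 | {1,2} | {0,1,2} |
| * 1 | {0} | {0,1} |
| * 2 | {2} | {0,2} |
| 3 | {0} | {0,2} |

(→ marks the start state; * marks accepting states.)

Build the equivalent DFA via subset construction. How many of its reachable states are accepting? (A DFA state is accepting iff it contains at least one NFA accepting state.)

4

Start state of the DFA: {0}.
{0} --a--> {1,2}  [new]
{0} --b--> {0,1,2}  [new]
{1,2} --a--> {0,2}  [new]
{1,2} --b--> {0,1,2}  [seen]
{0,1,2} --a--> {0,1,2}  [seen]
{0,1,2} --b--> {0,1,2}  [seen]
{0,2} --a--> {1,2}  [seen]
{0,2} --b--> {0,1,2}  [seen]
Reachable DFA states: {0}, {1,2}, {0,1,2}, {0,2}.
Accepting DFA states (contain an NFA accepting state): {0}, {1,2}, {0,1,2}, {0,2}.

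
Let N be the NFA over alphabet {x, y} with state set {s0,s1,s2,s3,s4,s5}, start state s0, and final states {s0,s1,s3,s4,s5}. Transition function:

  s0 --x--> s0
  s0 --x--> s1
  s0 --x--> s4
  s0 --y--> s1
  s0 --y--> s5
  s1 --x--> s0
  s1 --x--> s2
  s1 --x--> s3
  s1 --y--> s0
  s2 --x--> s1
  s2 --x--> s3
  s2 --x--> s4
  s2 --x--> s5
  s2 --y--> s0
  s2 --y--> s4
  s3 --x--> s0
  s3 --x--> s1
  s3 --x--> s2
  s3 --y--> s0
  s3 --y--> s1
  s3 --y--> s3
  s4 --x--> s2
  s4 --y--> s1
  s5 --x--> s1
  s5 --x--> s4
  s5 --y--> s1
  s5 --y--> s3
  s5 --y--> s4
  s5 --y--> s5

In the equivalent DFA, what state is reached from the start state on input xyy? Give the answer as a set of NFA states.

{s0,s1,s3,s4,s5}

Start: {s0}.
δ(s0,x) = {s0,s1,s4}.
Union: {s0,s1,s4}.
After x: {s0,s1,s4}.
δ(s0,y) = {s1,s5}; δ(s1,y) = {s0}; δ(s4,y) = {s1}.
Union: {s0,s1,s5}.
After y: {s0,s1,s5}.
δ(s0,y) = {s1,s5}; δ(s1,y) = {s0}; δ(s5,y) = {s1,s3,s4,s5}.
Union: {s0,s1,s3,s4,s5}.
After y: {s0,s1,s3,s4,s5}.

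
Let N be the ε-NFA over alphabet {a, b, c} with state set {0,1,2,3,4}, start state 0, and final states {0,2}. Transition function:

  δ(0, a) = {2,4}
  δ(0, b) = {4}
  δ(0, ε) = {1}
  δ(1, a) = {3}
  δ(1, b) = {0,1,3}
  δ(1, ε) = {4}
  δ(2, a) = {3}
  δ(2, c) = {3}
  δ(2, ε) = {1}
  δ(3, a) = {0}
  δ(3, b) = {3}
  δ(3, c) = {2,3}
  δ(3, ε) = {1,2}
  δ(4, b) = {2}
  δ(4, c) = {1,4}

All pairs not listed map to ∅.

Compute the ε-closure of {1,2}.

Begin with {1,2}.
1 →ε {4}; add 4.
ε-closure = {1,2,4}.

{1,2,4}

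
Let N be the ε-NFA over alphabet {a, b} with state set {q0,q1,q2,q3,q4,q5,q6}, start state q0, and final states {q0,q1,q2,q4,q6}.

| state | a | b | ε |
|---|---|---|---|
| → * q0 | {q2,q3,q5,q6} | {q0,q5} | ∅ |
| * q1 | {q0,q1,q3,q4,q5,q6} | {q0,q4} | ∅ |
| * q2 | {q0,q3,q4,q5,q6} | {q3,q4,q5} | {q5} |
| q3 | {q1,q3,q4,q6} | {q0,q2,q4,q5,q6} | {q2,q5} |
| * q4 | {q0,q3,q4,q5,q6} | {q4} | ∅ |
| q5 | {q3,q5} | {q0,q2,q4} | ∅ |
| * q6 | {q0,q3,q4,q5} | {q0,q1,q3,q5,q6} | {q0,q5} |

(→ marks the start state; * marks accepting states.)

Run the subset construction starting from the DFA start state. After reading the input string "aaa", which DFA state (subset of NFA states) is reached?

Start: {q0}.
δ(q0,a) = {q2,q3,q5,q6}.
Union: {q2,q3,q5,q6}.
ε-closure gives {q0,q2,q3,q5,q6}.
After a: {q0,q2,q3,q5,q6}.
δ(q0,a) = {q2,q3,q5,q6}; δ(q2,a) = {q0,q3,q4,q5,q6}; δ(q3,a) = {q1,q3,q4,q6}; δ(q5,a) = {q3,q5}; δ(q6,a) = {q0,q3,q4,q5}.
Union: {q0,q1,q2,q3,q4,q5,q6}.
After a: {q0,q1,q2,q3,q4,q5,q6}.
δ(q0,a) = {q2,q3,q5,q6}; δ(q1,a) = {q0,q1,q3,q4,q5,q6}; δ(q2,a) = {q0,q3,q4,q5,q6}; δ(q3,a) = {q1,q3,q4,q6}; δ(q4,a) = {q0,q3,q4,q5,q6}; δ(q5,a) = {q3,q5}; δ(q6,a) = {q0,q3,q4,q5}.
Union: {q0,q1,q2,q3,q4,q5,q6}.
After a: {q0,q1,q2,q3,q4,q5,q6}.

{q0,q1,q2,q3,q4,q5,q6}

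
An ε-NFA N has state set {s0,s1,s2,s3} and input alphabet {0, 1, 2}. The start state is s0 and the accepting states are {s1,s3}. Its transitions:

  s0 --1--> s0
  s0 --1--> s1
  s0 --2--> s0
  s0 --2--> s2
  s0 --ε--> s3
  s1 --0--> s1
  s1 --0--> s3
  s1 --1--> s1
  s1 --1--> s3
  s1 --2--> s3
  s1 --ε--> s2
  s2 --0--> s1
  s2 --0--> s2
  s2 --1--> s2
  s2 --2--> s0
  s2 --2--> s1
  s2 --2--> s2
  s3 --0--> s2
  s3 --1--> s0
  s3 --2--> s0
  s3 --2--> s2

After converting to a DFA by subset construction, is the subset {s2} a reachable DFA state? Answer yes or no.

yes

Start state of the DFA: {s0,s3} (ε-closure of the NFA start).
{s0,s3} --0--> {s2}  [new]
{s0,s3} --1--> {s0,s1,s2,s3}  [new]
{s0,s3} --2--> {s0,s2,s3}  [new]
{s2} --0--> {s1,s2}  [new]
{s2} --1--> {s2}  [seen]
{s2} --2--> {s0,s1,s2,s3}  [seen]
{s0,s1,s2,s3} --0--> {s1,s2,s3}  [new]
{s0,s1,s2,s3} --1--> {s0,s1,s2,s3}  [seen]
{s0,s1,s2,s3} --2--> {s0,s1,s2,s3}  [seen]
{s0,s2,s3} --0--> {s1,s2}  [seen]
{s0,s2,s3} --1--> {s0,s1,s2,s3}  [seen]
{s0,s2,s3} --2--> {s0,s1,s2,s3}  [seen]
{s1,s2} --0--> {s1,s2,s3}  [seen]
{s1,s2} --1--> {s1,s2,s3}  [seen]
{s1,s2} --2--> {s0,s1,s2,s3}  [seen]
{s1,s2,s3} --0--> {s1,s2,s3}  [seen]
{s1,s2,s3} --1--> {s0,s1,s2,s3}  [seen]
{s1,s2,s3} --2--> {s0,s1,s2,s3}  [seen]
Reachable DFA states: {s0,s3}, {s2}, {s0,s1,s2,s3}, {s0,s2,s3}, {s1,s2}, {s1,s2,s3}.
{s2} is among them.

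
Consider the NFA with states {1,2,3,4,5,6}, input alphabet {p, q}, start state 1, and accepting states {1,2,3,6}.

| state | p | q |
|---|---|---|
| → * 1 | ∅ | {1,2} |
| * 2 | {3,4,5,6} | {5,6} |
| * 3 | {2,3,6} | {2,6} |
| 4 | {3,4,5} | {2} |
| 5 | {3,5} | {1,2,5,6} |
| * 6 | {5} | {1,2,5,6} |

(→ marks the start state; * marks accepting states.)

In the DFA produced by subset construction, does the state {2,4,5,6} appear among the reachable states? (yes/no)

no

Start state of the DFA: {1}.
{1} --p--> ∅  [new]
{1} --q--> {1,2}  [new]
∅ --p--> ∅  [seen]
∅ --q--> ∅  [seen]
{1,2} --p--> {3,4,5,6}  [new]
{1,2} --q--> {1,2,5,6}  [new]
{3,4,5,6} --p--> {2,3,4,5,6}  [new]
{3,4,5,6} --q--> {1,2,5,6}  [seen]
{1,2,5,6} --p--> {3,4,5,6}  [seen]
{1,2,5,6} --q--> {1,2,5,6}  [seen]
{2,3,4,5,6} --p--> {2,3,4,5,6}  [seen]
{2,3,4,5,6} --q--> {1,2,5,6}  [seen]
Reachable DFA states: {1}, ∅, {1,2}, {3,4,5,6}, {1,2,5,6}, {2,3,4,5,6}.
{2,4,5,6} is not among them.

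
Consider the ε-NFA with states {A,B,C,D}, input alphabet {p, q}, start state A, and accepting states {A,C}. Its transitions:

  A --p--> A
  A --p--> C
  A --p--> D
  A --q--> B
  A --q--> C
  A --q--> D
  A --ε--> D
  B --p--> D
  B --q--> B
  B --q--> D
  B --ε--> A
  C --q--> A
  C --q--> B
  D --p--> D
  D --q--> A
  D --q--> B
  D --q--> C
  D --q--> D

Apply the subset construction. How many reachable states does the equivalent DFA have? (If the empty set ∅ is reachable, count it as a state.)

3

Start state of the DFA: {A,D} (ε-closure of the NFA start).
{A,D} --p--> {A,C,D}  [new]
{A,D} --q--> {A,B,C,D}  [new]
{A,C,D} --p--> {A,C,D}  [seen]
{A,C,D} --q--> {A,B,C,D}  [seen]
{A,B,C,D} --p--> {A,C,D}  [seen]
{A,B,C,D} --q--> {A,B,C,D}  [seen]
Reachable DFA states: {A,D}, {A,C,D}, {A,B,C,D}.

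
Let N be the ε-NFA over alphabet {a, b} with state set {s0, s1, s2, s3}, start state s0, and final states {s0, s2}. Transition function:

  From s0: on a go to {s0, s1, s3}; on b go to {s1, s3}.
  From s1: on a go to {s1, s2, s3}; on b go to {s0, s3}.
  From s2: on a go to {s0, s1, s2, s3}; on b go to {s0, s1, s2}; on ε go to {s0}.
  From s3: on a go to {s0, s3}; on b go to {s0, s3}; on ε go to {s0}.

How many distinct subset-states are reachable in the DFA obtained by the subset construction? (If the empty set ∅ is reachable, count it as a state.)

3

Start state of the DFA: {s0} (ε-closure of the NFA start).
{s0} --a--> {s0, s1, s3}  [new]
{s0} --b--> {s0, s1, s3}  [seen]
{s0, s1, s3} --a--> {s0, s1, s2, s3}  [new]
{s0, s1, s3} --b--> {s0, s1, s3}  [seen]
{s0, s1, s2, s3} --a--> {s0, s1, s2, s3}  [seen]
{s0, s1, s2, s3} --b--> {s0, s1, s2, s3}  [seen]
Reachable DFA states: {s0}, {s0, s1, s3}, {s0, s1, s2, s3}.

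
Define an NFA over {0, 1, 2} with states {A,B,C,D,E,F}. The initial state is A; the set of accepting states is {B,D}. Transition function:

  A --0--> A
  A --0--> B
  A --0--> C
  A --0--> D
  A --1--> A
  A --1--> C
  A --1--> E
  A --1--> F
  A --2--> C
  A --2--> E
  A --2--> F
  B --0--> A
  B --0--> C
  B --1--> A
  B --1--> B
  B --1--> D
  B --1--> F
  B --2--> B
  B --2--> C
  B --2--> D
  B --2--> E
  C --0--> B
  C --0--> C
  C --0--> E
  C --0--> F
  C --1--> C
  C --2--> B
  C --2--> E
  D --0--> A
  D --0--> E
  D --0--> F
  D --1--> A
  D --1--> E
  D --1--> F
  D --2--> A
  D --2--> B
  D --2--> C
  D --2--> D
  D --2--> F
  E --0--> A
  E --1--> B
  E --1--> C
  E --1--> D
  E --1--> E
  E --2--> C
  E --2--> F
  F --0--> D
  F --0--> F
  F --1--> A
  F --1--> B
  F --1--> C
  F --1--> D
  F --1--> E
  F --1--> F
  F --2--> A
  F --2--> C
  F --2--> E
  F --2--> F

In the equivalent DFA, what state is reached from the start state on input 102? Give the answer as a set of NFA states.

{A,B,C,D,E,F}

Start: {A}.
δ(A,1) = {A,C,E,F}.
Union: {A,C,E,F}.
After 1: {A,C,E,F}.
δ(A,0) = {A,B,C,D}; δ(C,0) = {B,C,E,F}; δ(E,0) = {A}; δ(F,0) = {D,F}.
Union: {A,B,C,D,E,F}.
After 0: {A,B,C,D,E,F}.
δ(A,2) = {C,E,F}; δ(B,2) = {B,C,D,E}; δ(C,2) = {B,E}; δ(D,2) = {A,B,C,D,F}; δ(E,2) = {C,F}; δ(F,2) = {A,C,E,F}.
Union: {A,B,C,D,E,F}.
After 2: {A,B,C,D,E,F}.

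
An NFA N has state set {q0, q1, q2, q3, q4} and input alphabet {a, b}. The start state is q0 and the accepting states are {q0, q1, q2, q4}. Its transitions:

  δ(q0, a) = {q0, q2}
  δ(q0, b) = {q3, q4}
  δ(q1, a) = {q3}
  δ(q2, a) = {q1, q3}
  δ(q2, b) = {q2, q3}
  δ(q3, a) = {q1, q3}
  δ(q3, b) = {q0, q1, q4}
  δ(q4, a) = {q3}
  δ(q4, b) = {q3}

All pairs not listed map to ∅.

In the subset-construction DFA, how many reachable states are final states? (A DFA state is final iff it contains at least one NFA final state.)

Start state of the DFA: {q0}.
{q0} --a--> {q0, q2}  [new]
{q0} --b--> {q3, q4}  [new]
{q0, q2} --a--> {q0, q1, q2, q3}  [new]
{q0, q2} --b--> {q2, q3, q4}  [new]
{q3, q4} --a--> {q1, q3}  [new]
{q3, q4} --b--> {q0, q1, q3, q4}  [new]
{q0, q1, q2, q3} --a--> {q0, q1, q2, q3}  [seen]
{q0, q1, q2, q3} --b--> {q0, q1, q2, q3, q4}  [new]
{q2, q3, q4} --a--> {q1, q3}  [seen]
{q2, q3, q4} --b--> {q0, q1, q2, q3, q4}  [seen]
{q1, q3} --a--> {q1, q3}  [seen]
{q1, q3} --b--> {q0, q1, q4}  [new]
{q0, q1, q3, q4} --a--> {q0, q1, q2, q3}  [seen]
{q0, q1, q3, q4} --b--> {q0, q1, q3, q4}  [seen]
{q0, q1, q2, q3, q4} --a--> {q0, q1, q2, q3}  [seen]
{q0, q1, q2, q3, q4} --b--> {q0, q1, q2, q3, q4}  [seen]
{q0, q1, q4} --a--> {q0, q2, q3}  [new]
{q0, q1, q4} --b--> {q3, q4}  [seen]
{q0, q2, q3} --a--> {q0, q1, q2, q3}  [seen]
{q0, q2, q3} --b--> {q0, q1, q2, q3, q4}  [seen]
Reachable DFA states: {q0}, {q0, q2}, {q3, q4}, {q0, q1, q2, q3}, {q2, q3, q4}, {q1, q3}, {q0, q1, q3, q4}, {q0, q1, q2, q3, q4}, {q0, q1, q4}, {q0, q2, q3}.
Accepting DFA states (contain an NFA accepting state): {q0}, {q0, q2}, {q3, q4}, {q0, q1, q2, q3}, {q2, q3, q4}, {q1, q3}, {q0, q1, q3, q4}, {q0, q1, q2, q3, q4}, {q0, q1, q4}, {q0, q2, q3}.

10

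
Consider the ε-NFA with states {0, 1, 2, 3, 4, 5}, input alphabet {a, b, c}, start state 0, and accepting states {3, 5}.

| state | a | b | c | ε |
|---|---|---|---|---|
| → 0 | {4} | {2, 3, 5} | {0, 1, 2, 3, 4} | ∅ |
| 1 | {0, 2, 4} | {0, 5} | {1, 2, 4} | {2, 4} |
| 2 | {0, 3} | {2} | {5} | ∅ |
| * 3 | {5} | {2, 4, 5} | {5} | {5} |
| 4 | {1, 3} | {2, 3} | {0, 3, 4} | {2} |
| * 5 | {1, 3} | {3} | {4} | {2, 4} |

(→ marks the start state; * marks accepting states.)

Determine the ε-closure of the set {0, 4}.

{0, 2, 4}

Begin with {0, 4}.
4 →ε {2}; add 2.
ε-closure = {0, 2, 4}.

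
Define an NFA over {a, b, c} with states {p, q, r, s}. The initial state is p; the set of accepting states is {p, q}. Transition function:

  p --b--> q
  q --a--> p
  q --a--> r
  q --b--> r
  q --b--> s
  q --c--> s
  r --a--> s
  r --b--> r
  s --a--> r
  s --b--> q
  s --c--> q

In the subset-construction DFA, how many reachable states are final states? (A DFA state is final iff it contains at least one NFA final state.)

5

Start state of the DFA: {p}.
{p} --a--> ∅  [new]
{p} --b--> {q}  [new]
{p} --c--> ∅  [seen]
∅ --a--> ∅  [seen]
∅ --b--> ∅  [seen]
∅ --c--> ∅  [seen]
{q} --a--> {p, r}  [new]
{q} --b--> {r, s}  [new]
{q} --c--> {s}  [new]
{p, r} --a--> {s}  [seen]
{p, r} --b--> {q, r}  [new]
{p, r} --c--> ∅  [seen]
{r, s} --a--> {r, s}  [seen]
{r, s} --b--> {q, r}  [seen]
{r, s} --c--> {q}  [seen]
{s} --a--> {r}  [new]
{s} --b--> {q}  [seen]
{s} --c--> {q}  [seen]
{q, r} --a--> {p, r, s}  [new]
{q, r} --b--> {r, s}  [seen]
{q, r} --c--> {s}  [seen]
{r} --a--> {s}  [seen]
{r} --b--> {r}  [seen]
{r} --c--> ∅  [seen]
{p, r, s} --a--> {r, s}  [seen]
{p, r, s} --b--> {q, r}  [seen]
{p, r, s} --c--> {q}  [seen]
Reachable DFA states: {p}, ∅, {q}, {p, r}, {r, s}, {s}, {q, r}, {r}, {p, r, s}.
Accepting DFA states (contain an NFA accepting state): {p}, {q}, {p, r}, {q, r}, {p, r, s}.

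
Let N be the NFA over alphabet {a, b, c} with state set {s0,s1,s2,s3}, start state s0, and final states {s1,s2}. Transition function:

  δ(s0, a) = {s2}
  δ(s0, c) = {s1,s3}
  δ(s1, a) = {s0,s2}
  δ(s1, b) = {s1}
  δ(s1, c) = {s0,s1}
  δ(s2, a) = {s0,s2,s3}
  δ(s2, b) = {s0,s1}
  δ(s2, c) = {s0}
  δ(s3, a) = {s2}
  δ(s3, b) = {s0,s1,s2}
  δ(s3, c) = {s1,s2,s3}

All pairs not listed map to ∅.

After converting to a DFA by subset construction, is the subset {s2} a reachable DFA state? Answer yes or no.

Start state of the DFA: {s0}.
{s0} --a--> {s2}  [new]
{s0} --b--> ∅  [new]
{s0} --c--> {s1,s3}  [new]
{s2} --a--> {s0,s2,s3}  [new]
{s2} --b--> {s0,s1}  [new]
{s2} --c--> {s0}  [seen]
∅ --a--> ∅  [seen]
∅ --b--> ∅  [seen]
∅ --c--> ∅  [seen]
{s1,s3} --a--> {s0,s2}  [new]
{s1,s3} --b--> {s0,s1,s2}  [new]
{s1,s3} --c--> {s0,s1,s2,s3}  [new]
{s0,s2,s3} --a--> {s0,s2,s3}  [seen]
{s0,s2,s3} --b--> {s0,s1,s2}  [seen]
{s0,s2,s3} --c--> {s0,s1,s2,s3}  [seen]
{s0,s1} --a--> {s0,s2}  [seen]
{s0,s1} --b--> {s1}  [new]
{s0,s1} --c--> {s0,s1,s3}  [new]
{s0,s2} --a--> {s0,s2,s3}  [seen]
{s0,s2} --b--> {s0,s1}  [seen]
{s0,s2} --c--> {s0,s1,s3}  [seen]
{s0,s1,s2} --a--> {s0,s2,s3}  [seen]
{s0,s1,s2} --b--> {s0,s1}  [seen]
{s0,s1,s2} --c--> {s0,s1,s3}  [seen]
{s0,s1,s2,s3} --a--> {s0,s2,s3}  [seen]
{s0,s1,s2,s3} --b--> {s0,s1,s2}  [seen]
{s0,s1,s2,s3} --c--> {s0,s1,s2,s3}  [seen]
{s1} --a--> {s0,s2}  [seen]
{s1} --b--> {s1}  [seen]
{s1} --c--> {s0,s1}  [seen]
{s0,s1,s3} --a--> {s0,s2}  [seen]
{s0,s1,s3} --b--> {s0,s1,s2}  [seen]
{s0,s1,s3} --c--> {s0,s1,s2,s3}  [seen]
Reachable DFA states: {s0}, {s2}, ∅, {s1,s3}, {s0,s2,s3}, {s0,s1}, {s0,s2}, {s0,s1,s2}, {s0,s1,s2,s3}, {s1}, {s0,s1,s3}.
{s2} is among them.

yes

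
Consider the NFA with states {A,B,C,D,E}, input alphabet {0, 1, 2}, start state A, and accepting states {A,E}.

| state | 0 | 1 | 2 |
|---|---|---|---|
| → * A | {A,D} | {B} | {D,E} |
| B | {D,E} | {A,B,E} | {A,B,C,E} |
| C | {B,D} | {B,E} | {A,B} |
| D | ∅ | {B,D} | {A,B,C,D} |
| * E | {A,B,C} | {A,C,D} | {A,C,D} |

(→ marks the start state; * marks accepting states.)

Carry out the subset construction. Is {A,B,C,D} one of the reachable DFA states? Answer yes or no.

yes

Start state of the DFA: {A}.
{A} --0--> {A,D}  [new]
{A} --1--> {B}  [new]
{A} --2--> {D,E}  [new]
{A,D} --0--> {A,D}  [seen]
{A,D} --1--> {B,D}  [new]
{A,D} --2--> {A,B,C,D,E}  [new]
{B} --0--> {D,E}  [seen]
{B} --1--> {A,B,E}  [new]
{B} --2--> {A,B,C,E}  [new]
{D,E} --0--> {A,B,C}  [new]
{D,E} --1--> {A,B,C,D}  [new]
{D,E} --2--> {A,B,C,D}  [seen]
{B,D} --0--> {D,E}  [seen]
{B,D} --1--> {A,B,D,E}  [new]
{B,D} --2--> {A,B,C,D,E}  [seen]
{A,B,C,D,E} --0--> {A,B,C,D,E}  [seen]
{A,B,C,D,E} --1--> {A,B,C,D,E}  [seen]
{A,B,C,D,E} --2--> {A,B,C,D,E}  [seen]
{A,B,E} --0--> {A,B,C,D,E}  [seen]
{A,B,E} --1--> {A,B,C,D,E}  [seen]
{A,B,E} --2--> {A,B,C,D,E}  [seen]
{A,B,C,E} --0--> {A,B,C,D,E}  [seen]
{A,B,C,E} --1--> {A,B,C,D,E}  [seen]
{A,B,C,E} --2--> {A,B,C,D,E}  [seen]
{A,B,C} --0--> {A,B,D,E}  [seen]
{A,B,C} --1--> {A,B,E}  [seen]
{A,B,C} --2--> {A,B,C,D,E}  [seen]
{A,B,C,D} --0--> {A,B,D,E}  [seen]
{A,B,C,D} --1--> {A,B,D,E}  [seen]
{A,B,C,D} --2--> {A,B,C,D,E}  [seen]
{A,B,D,E} --0--> {A,B,C,D,E}  [seen]
{A,B,D,E} --1--> {A,B,C,D,E}  [seen]
{A,B,D,E} --2--> {A,B,C,D,E}  [seen]
Reachable DFA states: {A}, {A,D}, {B}, {D,E}, {B,D}, {A,B,C,D,E}, {A,B,E}, {A,B,C,E}, {A,B,C}, {A,B,C,D}, {A,B,D,E}.
{A,B,C,D} is among them.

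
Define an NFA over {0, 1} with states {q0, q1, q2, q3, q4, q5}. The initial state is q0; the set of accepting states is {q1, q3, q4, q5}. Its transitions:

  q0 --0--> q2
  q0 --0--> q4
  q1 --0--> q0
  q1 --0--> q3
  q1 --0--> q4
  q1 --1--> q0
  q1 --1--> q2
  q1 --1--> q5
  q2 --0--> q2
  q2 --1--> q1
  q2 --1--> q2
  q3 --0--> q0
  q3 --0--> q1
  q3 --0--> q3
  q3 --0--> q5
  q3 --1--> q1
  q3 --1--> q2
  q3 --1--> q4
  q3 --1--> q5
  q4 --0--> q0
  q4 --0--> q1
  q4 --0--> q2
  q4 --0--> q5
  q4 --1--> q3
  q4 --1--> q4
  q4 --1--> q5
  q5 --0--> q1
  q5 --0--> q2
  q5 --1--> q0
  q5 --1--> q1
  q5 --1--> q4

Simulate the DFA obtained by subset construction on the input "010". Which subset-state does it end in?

Start: {q0}.
δ(q0,0) = {q2, q4}.
Union: {q2, q4}.
After 0: {q2, q4}.
δ(q2,1) = {q1, q2}; δ(q4,1) = {q3, q4, q5}.
Union: {q1, q2, q3, q4, q5}.
After 1: {q1, q2, q3, q4, q5}.
δ(q1,0) = {q0, q3, q4}; δ(q2,0) = {q2}; δ(q3,0) = {q0, q1, q3, q5}; δ(q4,0) = {q0, q1, q2, q5}; δ(q5,0) = {q1, q2}.
Union: {q0, q1, q2, q3, q4, q5}.
After 0: {q0, q1, q2, q3, q4, q5}.

{q0, q1, q2, q3, q4, q5}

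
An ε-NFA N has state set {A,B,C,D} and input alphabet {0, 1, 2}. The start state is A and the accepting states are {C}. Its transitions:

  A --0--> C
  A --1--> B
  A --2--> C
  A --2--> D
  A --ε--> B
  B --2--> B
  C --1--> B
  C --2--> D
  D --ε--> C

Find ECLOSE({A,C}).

Begin with {A,C}.
A →ε {B}; add B.
ε-closure = {A,B,C}.

{A,B,C}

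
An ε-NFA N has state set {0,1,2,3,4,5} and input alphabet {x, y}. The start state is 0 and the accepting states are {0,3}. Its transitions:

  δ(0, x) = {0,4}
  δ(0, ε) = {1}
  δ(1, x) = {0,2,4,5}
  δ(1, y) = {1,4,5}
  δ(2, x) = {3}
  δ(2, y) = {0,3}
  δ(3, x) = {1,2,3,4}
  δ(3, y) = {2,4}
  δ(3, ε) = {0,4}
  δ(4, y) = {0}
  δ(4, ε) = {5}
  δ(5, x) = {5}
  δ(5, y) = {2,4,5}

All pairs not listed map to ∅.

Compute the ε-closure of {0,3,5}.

{0,1,3,4,5}

Begin with {0,3,5}.
0 →ε {1}; add 1.
3 →ε {0,4}; add 4.
ε-closure = {0,1,3,4,5}.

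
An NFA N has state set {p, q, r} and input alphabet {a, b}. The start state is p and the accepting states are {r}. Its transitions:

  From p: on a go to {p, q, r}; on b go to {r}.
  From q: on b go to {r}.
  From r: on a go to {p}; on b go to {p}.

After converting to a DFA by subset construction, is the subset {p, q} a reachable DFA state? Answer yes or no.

Start state of the DFA: {p}.
{p} --a--> {p, q, r}  [new]
{p} --b--> {r}  [new]
{p, q, r} --a--> {p, q, r}  [seen]
{p, q, r} --b--> {p, r}  [new]
{r} --a--> {p}  [seen]
{r} --b--> {p}  [seen]
{p, r} --a--> {p, q, r}  [seen]
{p, r} --b--> {p, r}  [seen]
Reachable DFA states: {p}, {p, q, r}, {r}, {p, r}.
{p, q} is not among them.

no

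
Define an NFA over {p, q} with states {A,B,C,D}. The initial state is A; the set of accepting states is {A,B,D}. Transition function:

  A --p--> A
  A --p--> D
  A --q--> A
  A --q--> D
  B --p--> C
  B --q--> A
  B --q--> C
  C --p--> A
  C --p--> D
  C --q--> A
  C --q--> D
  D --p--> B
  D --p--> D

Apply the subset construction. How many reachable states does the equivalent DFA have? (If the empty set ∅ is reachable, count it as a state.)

5

Start state of the DFA: {A}.
{A} --p--> {A,D}  [new]
{A} --q--> {A,D}  [seen]
{A,D} --p--> {A,B,D}  [new]
{A,D} --q--> {A,D}  [seen]
{A,B,D} --p--> {A,B,C,D}  [new]
{A,B,D} --q--> {A,C,D}  [new]
{A,B,C,D} --p--> {A,B,C,D}  [seen]
{A,B,C,D} --q--> {A,C,D}  [seen]
{A,C,D} --p--> {A,B,D}  [seen]
{A,C,D} --q--> {A,D}  [seen]
Reachable DFA states: {A}, {A,D}, {A,B,D}, {A,B,C,D}, {A,C,D}.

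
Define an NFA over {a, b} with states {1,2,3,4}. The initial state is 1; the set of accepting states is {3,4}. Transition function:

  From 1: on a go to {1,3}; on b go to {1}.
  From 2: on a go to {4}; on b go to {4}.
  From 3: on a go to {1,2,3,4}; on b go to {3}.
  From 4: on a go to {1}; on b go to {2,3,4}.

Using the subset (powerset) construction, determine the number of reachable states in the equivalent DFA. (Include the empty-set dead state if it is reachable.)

Start state of the DFA: {1}.
{1} --a--> {1,3}  [new]
{1} --b--> {1}  [seen]
{1,3} --a--> {1,2,3,4}  [new]
{1,3} --b--> {1,3}  [seen]
{1,2,3,4} --a--> {1,2,3,4}  [seen]
{1,2,3,4} --b--> {1,2,3,4}  [seen]
Reachable DFA states: {1}, {1,3}, {1,2,3,4}.

3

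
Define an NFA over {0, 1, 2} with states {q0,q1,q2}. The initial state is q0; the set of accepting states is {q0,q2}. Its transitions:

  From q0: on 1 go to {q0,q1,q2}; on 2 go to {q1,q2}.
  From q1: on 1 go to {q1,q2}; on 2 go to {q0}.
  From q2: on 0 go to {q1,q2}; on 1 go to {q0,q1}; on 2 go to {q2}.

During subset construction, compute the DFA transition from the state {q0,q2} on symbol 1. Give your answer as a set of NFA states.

{q0,q1,q2}

δ(q0,1) = {q0,q1,q2}; δ(q2,1) = {q0,q1}.
Union: {q0,q1,q2}.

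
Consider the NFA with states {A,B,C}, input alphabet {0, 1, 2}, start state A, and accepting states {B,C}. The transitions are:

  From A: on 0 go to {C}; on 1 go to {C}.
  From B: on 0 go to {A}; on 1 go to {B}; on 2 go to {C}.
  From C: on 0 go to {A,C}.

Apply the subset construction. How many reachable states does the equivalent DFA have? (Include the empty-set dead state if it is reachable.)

Start state of the DFA: {A}.
{A} --0--> {C}  [new]
{A} --1--> {C}  [seen]
{A} --2--> ∅  [new]
{C} --0--> {A,C}  [new]
{C} --1--> ∅  [seen]
{C} --2--> ∅  [seen]
∅ --0--> ∅  [seen]
∅ --1--> ∅  [seen]
∅ --2--> ∅  [seen]
{A,C} --0--> {A,C}  [seen]
{A,C} --1--> {C}  [seen]
{A,C} --2--> ∅  [seen]
Reachable DFA states: {A}, {C}, ∅, {A,C}.

4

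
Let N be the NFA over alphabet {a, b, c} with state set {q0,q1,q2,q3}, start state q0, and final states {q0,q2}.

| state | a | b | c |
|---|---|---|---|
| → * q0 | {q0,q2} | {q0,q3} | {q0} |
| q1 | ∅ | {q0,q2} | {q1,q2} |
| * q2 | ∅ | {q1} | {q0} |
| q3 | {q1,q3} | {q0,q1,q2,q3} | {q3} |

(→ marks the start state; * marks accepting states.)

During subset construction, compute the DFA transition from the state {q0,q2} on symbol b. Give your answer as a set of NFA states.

{q0,q1,q3}

δ(q0,b) = {q0,q3}; δ(q2,b) = {q1}.
Union: {q0,q1,q3}.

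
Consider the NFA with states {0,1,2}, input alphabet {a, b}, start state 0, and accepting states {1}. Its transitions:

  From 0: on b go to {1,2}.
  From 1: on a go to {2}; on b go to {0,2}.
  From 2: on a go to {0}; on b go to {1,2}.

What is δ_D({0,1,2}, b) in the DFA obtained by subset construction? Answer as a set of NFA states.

{0,1,2}

δ(0,b) = {1,2}; δ(1,b) = {0,2}; δ(2,b) = {1,2}.
Union: {0,1,2}.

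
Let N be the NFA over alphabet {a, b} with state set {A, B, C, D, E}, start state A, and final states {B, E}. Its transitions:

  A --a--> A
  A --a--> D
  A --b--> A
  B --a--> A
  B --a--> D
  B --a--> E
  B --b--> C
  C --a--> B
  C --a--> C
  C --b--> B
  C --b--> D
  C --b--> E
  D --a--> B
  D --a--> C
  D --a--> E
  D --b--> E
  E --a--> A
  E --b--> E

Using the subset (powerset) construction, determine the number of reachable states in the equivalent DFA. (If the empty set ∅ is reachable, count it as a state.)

4

Start state of the DFA: {A}.
{A} --a--> {A, D}  [new]
{A} --b--> {A}  [seen]
{A, D} --a--> {A, B, C, D, E}  [new]
{A, D} --b--> {A, E}  [new]
{A, B, C, D, E} --a--> {A, B, C, D, E}  [seen]
{A, B, C, D, E} --b--> {A, B, C, D, E}  [seen]
{A, E} --a--> {A, D}  [seen]
{A, E} --b--> {A, E}  [seen]
Reachable DFA states: {A}, {A, D}, {A, B, C, D, E}, {A, E}.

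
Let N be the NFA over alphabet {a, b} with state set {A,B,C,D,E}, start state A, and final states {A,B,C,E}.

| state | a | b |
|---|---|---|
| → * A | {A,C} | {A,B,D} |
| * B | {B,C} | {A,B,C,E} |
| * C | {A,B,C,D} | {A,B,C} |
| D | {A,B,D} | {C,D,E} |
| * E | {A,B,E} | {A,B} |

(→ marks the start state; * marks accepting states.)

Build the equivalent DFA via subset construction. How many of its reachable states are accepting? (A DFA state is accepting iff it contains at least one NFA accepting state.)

5

Start state of the DFA: {A}.
{A} --a--> {A,C}  [new]
{A} --b--> {A,B,D}  [new]
{A,C} --a--> {A,B,C,D}  [new]
{A,C} --b--> {A,B,C,D}  [seen]
{A,B,D} --a--> {A,B,C,D}  [seen]
{A,B,D} --b--> {A,B,C,D,E}  [new]
{A,B,C,D} --a--> {A,B,C,D}  [seen]
{A,B,C,D} --b--> {A,B,C,D,E}  [seen]
{A,B,C,D,E} --a--> {A,B,C,D,E}  [seen]
{A,B,C,D,E} --b--> {A,B,C,D,E}  [seen]
Reachable DFA states: {A}, {A,C}, {A,B,D}, {A,B,C,D}, {A,B,C,D,E}.
Accepting DFA states (contain an NFA accepting state): {A}, {A,C}, {A,B,D}, {A,B,C,D}, {A,B,C,D,E}.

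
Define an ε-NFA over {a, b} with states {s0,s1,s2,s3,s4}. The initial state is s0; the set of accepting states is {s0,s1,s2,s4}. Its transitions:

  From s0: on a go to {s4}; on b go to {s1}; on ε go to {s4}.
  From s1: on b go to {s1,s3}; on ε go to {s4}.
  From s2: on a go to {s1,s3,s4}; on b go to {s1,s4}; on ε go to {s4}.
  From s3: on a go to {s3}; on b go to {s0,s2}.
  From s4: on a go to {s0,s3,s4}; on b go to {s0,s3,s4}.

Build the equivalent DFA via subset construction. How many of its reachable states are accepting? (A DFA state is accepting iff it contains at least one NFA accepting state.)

Start state of the DFA: {s0,s4} (ε-closure of the NFA start).
{s0,s4} --a--> {s0,s3,s4}  [new]
{s0,s4} --b--> {s0,s1,s3,s4}  [new]
{s0,s3,s4} --a--> {s0,s3,s4}  [seen]
{s0,s3,s4} --b--> {s0,s1,s2,s3,s4}  [new]
{s0,s1,s3,s4} --a--> {s0,s3,s4}  [seen]
{s0,s1,s3,s4} --b--> {s0,s1,s2,s3,s4}  [seen]
{s0,s1,s2,s3,s4} --a--> {s0,s1,s3,s4}  [seen]
{s0,s1,s2,s3,s4} --b--> {s0,s1,s2,s3,s4}  [seen]
Reachable DFA states: {s0,s4}, {s0,s3,s4}, {s0,s1,s3,s4}, {s0,s1,s2,s3,s4}.
Accepting DFA states (contain an NFA accepting state): {s0,s4}, {s0,s3,s4}, {s0,s1,s3,s4}, {s0,s1,s2,s3,s4}.

4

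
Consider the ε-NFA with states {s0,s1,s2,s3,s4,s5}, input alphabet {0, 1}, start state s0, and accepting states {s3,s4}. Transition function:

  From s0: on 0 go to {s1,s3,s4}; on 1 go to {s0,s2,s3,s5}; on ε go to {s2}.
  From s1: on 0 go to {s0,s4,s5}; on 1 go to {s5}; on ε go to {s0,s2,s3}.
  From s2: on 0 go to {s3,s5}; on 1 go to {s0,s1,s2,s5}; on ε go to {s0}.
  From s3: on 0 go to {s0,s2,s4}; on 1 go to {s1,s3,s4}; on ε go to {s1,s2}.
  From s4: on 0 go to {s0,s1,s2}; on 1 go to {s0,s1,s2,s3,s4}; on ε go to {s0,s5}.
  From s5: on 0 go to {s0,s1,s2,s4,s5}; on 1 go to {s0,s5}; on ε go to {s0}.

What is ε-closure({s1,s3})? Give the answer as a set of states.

Begin with {s1,s3}.
s1 →ε {s0,s2,s3}; add s0, s2.
ε-closure = {s0,s1,s2,s3}.

{s0,s1,s2,s3}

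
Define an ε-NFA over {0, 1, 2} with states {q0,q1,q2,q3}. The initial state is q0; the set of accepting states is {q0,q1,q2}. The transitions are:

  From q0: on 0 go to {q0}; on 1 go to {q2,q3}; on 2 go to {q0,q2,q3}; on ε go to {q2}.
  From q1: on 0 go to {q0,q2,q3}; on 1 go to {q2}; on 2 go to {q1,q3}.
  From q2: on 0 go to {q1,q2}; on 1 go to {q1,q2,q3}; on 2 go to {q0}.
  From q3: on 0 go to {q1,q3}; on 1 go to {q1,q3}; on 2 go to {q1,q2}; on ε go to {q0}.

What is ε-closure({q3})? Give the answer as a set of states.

Begin with {q3}.
q3 →ε {q0}; add q0.
q0 →ε {q2}; add q2.
ε-closure = {q0,q2,q3}.

{q0,q2,q3}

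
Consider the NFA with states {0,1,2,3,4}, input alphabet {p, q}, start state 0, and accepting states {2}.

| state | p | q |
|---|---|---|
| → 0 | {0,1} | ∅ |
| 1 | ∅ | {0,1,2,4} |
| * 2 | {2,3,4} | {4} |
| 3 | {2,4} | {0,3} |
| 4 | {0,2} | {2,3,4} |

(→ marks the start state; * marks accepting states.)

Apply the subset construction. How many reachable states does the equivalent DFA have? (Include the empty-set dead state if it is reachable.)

5

Start state of the DFA: {0}.
{0} --p--> {0,1}  [new]
{0} --q--> ∅  [new]
{0,1} --p--> {0,1}  [seen]
{0,1} --q--> {0,1,2,4}  [new]
∅ --p--> ∅  [seen]
∅ --q--> ∅  [seen]
{0,1,2,4} --p--> {0,1,2,3,4}  [new]
{0,1,2,4} --q--> {0,1,2,3,4}  [seen]
{0,1,2,3,4} --p--> {0,1,2,3,4}  [seen]
{0,1,2,3,4} --q--> {0,1,2,3,4}  [seen]
Reachable DFA states: {0}, {0,1}, ∅, {0,1,2,4}, {0,1,2,3,4}.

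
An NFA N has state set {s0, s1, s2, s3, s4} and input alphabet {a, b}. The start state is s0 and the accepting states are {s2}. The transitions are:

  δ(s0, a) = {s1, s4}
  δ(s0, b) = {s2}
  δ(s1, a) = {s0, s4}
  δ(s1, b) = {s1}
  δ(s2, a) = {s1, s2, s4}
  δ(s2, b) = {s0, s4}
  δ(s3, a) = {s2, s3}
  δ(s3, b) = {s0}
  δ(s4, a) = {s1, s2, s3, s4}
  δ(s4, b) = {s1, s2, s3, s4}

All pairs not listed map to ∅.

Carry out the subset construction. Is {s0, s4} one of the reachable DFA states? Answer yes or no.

Start state of the DFA: {s0}.
{s0} --a--> {s1, s4}  [new]
{s0} --b--> {s2}  [new]
{s1, s4} --a--> {s0, s1, s2, s3, s4}  [new]
{s1, s4} --b--> {s1, s2, s3, s4}  [new]
{s2} --a--> {s1, s2, s4}  [new]
{s2} --b--> {s0, s4}  [new]
{s0, s1, s2, s3, s4} --a--> {s0, s1, s2, s3, s4}  [seen]
{s0, s1, s2, s3, s4} --b--> {s0, s1, s2, s3, s4}  [seen]
{s1, s2, s3, s4} --a--> {s0, s1, s2, s3, s4}  [seen]
{s1, s2, s3, s4} --b--> {s0, s1, s2, s3, s4}  [seen]
{s1, s2, s4} --a--> {s0, s1, s2, s3, s4}  [seen]
{s1, s2, s4} --b--> {s0, s1, s2, s3, s4}  [seen]
{s0, s4} --a--> {s1, s2, s3, s4}  [seen]
{s0, s4} --b--> {s1, s2, s3, s4}  [seen]
Reachable DFA states: {s0}, {s1, s4}, {s2}, {s0, s1, s2, s3, s4}, {s1, s2, s3, s4}, {s1, s2, s4}, {s0, s4}.
{s0, s4} is among them.

yes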